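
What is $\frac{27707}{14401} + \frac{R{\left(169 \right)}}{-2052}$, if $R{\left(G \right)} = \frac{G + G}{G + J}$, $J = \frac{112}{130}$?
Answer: $\frac{313708529677}{163135478466} \approx 1.923$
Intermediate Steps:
$J = \frac{56}{65}$ ($J = 112 \cdot \frac{1}{130} = \frac{56}{65} \approx 0.86154$)
$R{\left(G \right)} = \frac{2 G}{\frac{56}{65} + G}$ ($R{\left(G \right)} = \frac{G + G}{G + \frac{56}{65}} = \frac{2 G}{\frac{56}{65} + G}$)
$\frac{27707}{14401} + \frac{R{\left(169 \right)}}{-2052} = \frac{27707}{14401} + \frac{130 \cdot 169 \frac{1}{56 + 65 \cdot 169}}{-2052} = 27707 \cdot \frac{1}{14401} + 130 \cdot 169 \frac{1}{56 + 10985} \left(- \frac{1}{2052}\right) = \frac{27707}{14401} + 130 \cdot 169 \cdot \frac{1}{11041} \left(- \frac{1}{2052}\right) = \frac{27707}{14401} + \frac{21970}{11041} \left(- \frac{1}{2052}\right) = \frac{27707}{14401} - \frac{10985}{11328066} = \frac{313708529677}{163135478466}$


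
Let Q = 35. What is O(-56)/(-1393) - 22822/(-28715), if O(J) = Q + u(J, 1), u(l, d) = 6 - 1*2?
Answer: 30671161/39999995 ≈ 0.76678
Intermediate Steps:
u(l, d) = 4 (u(l, d) = 6 - 2 = 4)
O(J) = 39 (O(J) = 35 + 4 = 39)
O(-56)/(-1393) - 22822/(-28715) = 39/(-1393) - 22822/(-28715) = 39*(-1/1393) - 22822*(-1/28715) = -39/1393 + 22822/28715 = 30671161/39999995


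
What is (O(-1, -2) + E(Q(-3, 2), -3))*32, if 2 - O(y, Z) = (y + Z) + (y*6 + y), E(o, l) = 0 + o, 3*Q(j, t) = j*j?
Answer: 480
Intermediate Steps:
Q(j, t) = j**2/3 (Q(j, t) = (j*j)/3 = j**2/3)
E(o, l) = o
O(y, Z) = 2 - Z - 8*y (O(y, Z) = 2 - ((y + Z) + (y*6 + y)) = 2 - ((Z + y) + (6*y + y)) = 2 - ((Z + y) + 7*y) = 2 - (Z + 8*y) = 2 + (-Z - 8*y) = 2 - Z - 8*y)
(O(-1, -2) + E(Q(-3, 2), -3))*32 = ((2 - 1*(-2) - 8*(-1)) + (1/3)*(-3)**2)*32 = ((2 + 2 + 8) + (1/3)*9)*32 = (12 + 3)*32 = 15*32 = 480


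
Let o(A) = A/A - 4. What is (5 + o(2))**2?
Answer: 4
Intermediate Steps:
o(A) = -3 (o(A) = 1 - 4 = -3)
(5 + o(2))**2 = (5 - 3)**2 = 2**2 = 4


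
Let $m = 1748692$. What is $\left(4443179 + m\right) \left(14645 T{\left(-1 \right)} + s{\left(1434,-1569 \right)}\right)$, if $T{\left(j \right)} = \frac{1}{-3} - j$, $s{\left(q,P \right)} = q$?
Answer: $69332443544$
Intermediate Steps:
$T{\left(j \right)} = - \frac{1}{3} - j$
$\left(4443179 + m\right) \left(14645 T{\left(-1 \right)} + s{\left(1434,-1569 \right)}\right) = \left(4443179 + 1748692\right) \left(14645 \left(- \frac{1}{3} - -1\right) + 1434\right) = 6191871 \left(14645 \left(- \frac{1}{3} + 1\right) + 1434\right) = 6191871 \left(14645 \cdot \frac{2}{3} + 1434\right) = 6191871 \left(\frac{29290}{3} + 1434\right) = 6191871 \cdot \frac{33592}{3} = 69332443544$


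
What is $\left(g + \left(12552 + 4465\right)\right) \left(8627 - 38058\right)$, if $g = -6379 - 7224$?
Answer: $-100477434$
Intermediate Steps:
$g = -13603$ ($g = -6379 - 7224 = -13603$)
$\left(g + \left(12552 + 4465\right)\right) \left(8627 - 38058\right) = \left(-13603 + \left(12552 + 4465\right)\right) \left(8627 - 38058\right) = \left(-13603 + 17017\right) \left(-29431\right) = 3414 \left(-29431\right) = -100477434$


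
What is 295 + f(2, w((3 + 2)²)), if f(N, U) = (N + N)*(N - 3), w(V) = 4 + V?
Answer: 291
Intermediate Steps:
f(N, U) = 2*N*(-3 + N) (f(N, U) = (2*N)*(-3 + N) = 2*N*(-3 + N))
295 + f(2, w((3 + 2)²)) = 295 + 2*2*(-3 + 2) = 295 + 2*2*(-1) = 295 - 4 = 291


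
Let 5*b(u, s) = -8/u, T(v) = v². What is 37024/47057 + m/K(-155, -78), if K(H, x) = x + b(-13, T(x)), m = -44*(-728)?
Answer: -48894511536/119101267 ≈ -410.53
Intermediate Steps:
m = 32032
b(u, s) = -8/(5*u) (b(u, s) = (-8/u)/5 = -8/(5*u))
K(H, x) = 8/65 + x (K(H, x) = x - 8/5/(-13) = x - 8/5*(-1/13) = x + 8/65 = 8/65 + x)
37024/47057 + m/K(-155, -78) = 37024/47057 + 32032/(8/65 - 78) = 37024*(1/47057) + 32032/(-5062/65) = 37024/47057 + 32032*(-65/5062) = 37024/47057 - 1041040/2531 = -48894511536/119101267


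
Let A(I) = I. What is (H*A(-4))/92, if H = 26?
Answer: -26/23 ≈ -1.1304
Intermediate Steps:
(H*A(-4))/92 = (26*(-4))/92 = -104*1/92 = -26/23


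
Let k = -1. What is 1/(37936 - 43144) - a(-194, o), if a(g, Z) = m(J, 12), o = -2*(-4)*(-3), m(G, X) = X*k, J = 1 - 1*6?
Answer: 62495/5208 ≈ 12.000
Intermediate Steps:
J = -5 (J = 1 - 6 = -5)
m(G, X) = -X (m(G, X) = X*(-1) = -X)
o = -24 (o = 8*(-3) = -24)
a(g, Z) = -12 (a(g, Z) = -1*12 = -12)
1/(37936 - 43144) - a(-194, o) = 1/(37936 - 43144) - 1*(-12) = 1/(-5208) + 12 = -1/5208 + 12 = 62495/5208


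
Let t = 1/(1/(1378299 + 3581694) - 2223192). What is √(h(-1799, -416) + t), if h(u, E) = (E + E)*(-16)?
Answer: √1618673952157125038053778724385/11027016757655 ≈ 115.38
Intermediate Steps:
h(u, E) = -32*E (h(u, E) = (2*E)*(-16) = -32*E)
t = -4959993/11027016757655 (t = 1/(1/4959993 - 2223192) = 1/(-11027016757655/4959993) = -4959993/11027016757655 ≈ -4.4980e-7)
√(h(-1799, -416) + t) = √(-32*(-416) - 4959993/11027016757655) = √(13312 - 4959993/11027016757655) = √(146791647072943367/11027016757655) = √1618673952157125038053778724385/11027016757655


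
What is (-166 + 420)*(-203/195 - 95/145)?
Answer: -2436368/5655 ≈ -430.83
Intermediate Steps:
(-166 + 420)*(-203/195 - 95/145) = 254*(-203*1/195 - 95*1/145) = 254*(-203/195 - 19/29) = 254*(-9592/5655) = -2436368/5655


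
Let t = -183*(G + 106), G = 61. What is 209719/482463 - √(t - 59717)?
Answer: 209719/482463 - I*√90278 ≈ 0.43468 - 300.46*I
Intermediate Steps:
t = -30561 (t = -183*(61 + 106) = -183*167 = -30561)
209719/482463 - √(t - 59717) = 209719/482463 - √(-30561 - 59717) = 209719*(1/482463) - √(-90278) = 209719/482463 - I*√90278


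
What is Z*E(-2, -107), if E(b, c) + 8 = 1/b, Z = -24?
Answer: 204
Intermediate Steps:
E(b, c) = -8 + 1/b
Z*E(-2, -107) = -24*(-8 + 1/(-2)) = -24*(-8 - ½) = -24*(-17/2) = 204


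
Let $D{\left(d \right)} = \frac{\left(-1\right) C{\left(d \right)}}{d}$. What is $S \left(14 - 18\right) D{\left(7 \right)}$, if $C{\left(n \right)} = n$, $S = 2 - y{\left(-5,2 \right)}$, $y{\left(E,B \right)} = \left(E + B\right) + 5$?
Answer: $0$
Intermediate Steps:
$y{\left(E,B \right)} = 5 + B + E$ ($y{\left(E,B \right)} = \left(B + E\right) + 5 = 5 + B + E$)
$S = 0$ ($S = 2 - \left(5 + 2 - 5\right) = 2 - 2 = 0$)
$D{\left(d \right)} = -1$ ($D{\left(d \right)} = \frac{\left(-1\right) d}{d} = -1$)
$S \left(14 - 18\right) D{\left(7 \right)} = 0 \left(14 - 18\right) \left(-1\right) = 0 \left(-4\right) \left(-1\right) = 0 \left(-1\right) = 0$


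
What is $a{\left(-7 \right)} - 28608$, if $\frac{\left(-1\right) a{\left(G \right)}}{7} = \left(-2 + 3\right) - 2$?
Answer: $-28601$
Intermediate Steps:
$a{\left(G \right)} = 7$ ($a{\left(G \right)} = - 7 \left(\left(-2 + 3\right) - 2\right) = - 7 \left(1 - 2\right) = \left(-7\right) \left(-1\right) = 7$)
$a{\left(-7 \right)} - 28608 = 7 - 28608 = -28601$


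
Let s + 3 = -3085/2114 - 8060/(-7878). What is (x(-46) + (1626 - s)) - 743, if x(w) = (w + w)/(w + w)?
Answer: 568440169/640542 ≈ 887.44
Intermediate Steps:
s = -2201041/640542 (s = -3 + (-3085/2114 - 8060/(-7878)) = -3 + (-3085*1/2114 - 8060*(-1/7878)) = -3 + (-3085/2114 + 310/303) = -3 - 279415/640542 = -2201041/640542 ≈ -3.4362)
x(w) = 1 (x(w) = (2*w)/((2*w)) = (2*w)*(1/(2*w)) = 1)
(x(-46) + (1626 - s)) - 743 = (1 + (1626 - 1*(-2201041/640542))) - 743 = (1 + (1626 + 2201041/640542)) - 743 = (1 + 1043722333/640542) - 743 = 1044362875/640542 - 743 = 568440169/640542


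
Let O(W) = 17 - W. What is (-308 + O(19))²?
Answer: 96100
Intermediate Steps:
(-308 + O(19))² = (-308 + (17 - 1*19))² = (-308 + (17 - 19))² = (-308 - 2)² = (-310)² = 96100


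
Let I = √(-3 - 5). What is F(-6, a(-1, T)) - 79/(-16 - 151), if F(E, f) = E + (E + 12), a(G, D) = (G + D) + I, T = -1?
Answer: 79/167 ≈ 0.47305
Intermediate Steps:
I = 2*I*√2 (I = √(-8) = 2*I*√2 ≈ 2.8284*I)
a(G, D) = D + G + 2*I*√2 (a(G, D) = (G + D) + 2*I*√2 = (D + G) + 2*I*√2 = D + G + 2*I*√2)
F(E, f) = 12 + 2*E (F(E, f) = E + (12 + E) = 12 + 2*E)
F(-6, a(-1, T)) - 79/(-16 - 151) = (12 + 2*(-6)) - 79/(-16 - 151) = (12 - 12) - 79/(-167) = 0 - 79*(-1/167) = 0 + 79/167 = 79/167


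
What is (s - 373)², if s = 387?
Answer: 196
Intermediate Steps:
(s - 373)² = (387 - 373)² = 14² = 196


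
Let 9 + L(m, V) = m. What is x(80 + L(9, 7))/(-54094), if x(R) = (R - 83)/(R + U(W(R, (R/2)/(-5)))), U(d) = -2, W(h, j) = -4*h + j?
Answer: 1/1406444 ≈ 7.1101e-7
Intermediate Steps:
L(m, V) = -9 + m
W(h, j) = j - 4*h
x(R) = (-83 + R)/(-2 + R) (x(R) = (R - 83)/(R - 2) = (-83 + R)/(-2 + R))
x(80 + L(9, 7))/(-54094) = ((-83 + (80 + (-9 + 9)))/(-2 + (80 + (-9 + 9))))/(-54094) = ((-83 + (80 + 0))/(-2 + (80 + 0)))*(-1/54094) = ((-83 + 80)/(-2 + 80))*(-1/54094) = (-3/78)*(-1/54094) = ((1/78)*(-3))*(-1/54094) = -1/26*(-1/54094) = 1/1406444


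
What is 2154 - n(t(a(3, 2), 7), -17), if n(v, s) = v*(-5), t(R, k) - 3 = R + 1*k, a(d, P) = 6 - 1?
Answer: 2229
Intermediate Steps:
a(d, P) = 5
t(R, k) = 3 + R + k (t(R, k) = 3 + (R + 1*k) = 3 + (R + k) = 3 + R + k)
n(v, s) = -5*v
2154 - n(t(a(3, 2), 7), -17) = 2154 - (-5)*(3 + 5 + 7) = 2154 - (-5)*15 = 2154 - 1*(-75) = 2154 + 75 = 2229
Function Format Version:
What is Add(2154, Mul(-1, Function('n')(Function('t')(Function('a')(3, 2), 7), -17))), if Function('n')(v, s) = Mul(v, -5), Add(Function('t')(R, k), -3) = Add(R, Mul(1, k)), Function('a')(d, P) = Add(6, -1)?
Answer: 2229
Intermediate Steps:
Function('a')(d, P) = 5
Function('t')(R, k) = Add(3, R, k) (Function('t')(R, k) = Add(3, Add(R, Mul(1, k))) = Add(3, Add(R, k)) = Add(3, R, k))
Function('n')(v, s) = Mul(-5, v)
Add(2154, Mul(-1, Function('n')(Function('t')(Function('a')(3, 2), 7), -17))) = Add(2154, Mul(-1, Mul(-5, Add(3, 5, 7)))) = Add(2154, Mul(-1, Mul(-5, 15))) = Add(2154, Mul(-1, -75)) = Add(2154, 75) = 2229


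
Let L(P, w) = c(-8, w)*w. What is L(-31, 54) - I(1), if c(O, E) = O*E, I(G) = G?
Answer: -23329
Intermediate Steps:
c(O, E) = E*O
L(P, w) = -8*w**2 (L(P, w) = (w*(-8))*w = (-8*w)*w = -8*w**2)
L(-31, 54) - I(1) = -8*54**2 - 1*1 = -8*2916 - 1 = -23328 - 1 = -23329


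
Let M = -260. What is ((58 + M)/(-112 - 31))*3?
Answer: 606/143 ≈ 4.2378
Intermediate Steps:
((58 + M)/(-112 - 31))*3 = ((58 - 260)/(-112 - 31))*3 = -202/(-143)*3 = -202*(-1/143)*3 = (202/143)*3 = 606/143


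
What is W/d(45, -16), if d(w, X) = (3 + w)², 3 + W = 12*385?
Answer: 513/256 ≈ 2.0039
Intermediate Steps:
W = 4617 (W = -3 + 12*385 = -3 + 4620 = 4617)
W/d(45, -16) = 4617/((3 + 45)²) = 4617/(48²) = 4617/2304 = 4617*(1/2304) = 513/256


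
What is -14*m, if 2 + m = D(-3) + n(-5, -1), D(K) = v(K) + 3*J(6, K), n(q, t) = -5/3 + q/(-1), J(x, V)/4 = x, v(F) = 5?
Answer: -3290/3 ≈ -1096.7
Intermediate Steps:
J(x, V) = 4*x
n(q, t) = -5/3 - q (n(q, t) = -5*⅓ + q*(-1) = -5/3 - q)
D(K) = 77 (D(K) = 5 + 3*(4*6) = 5 + 3*24 = 5 + 72 = 77)
m = 235/3 (m = -2 + (77 + (-5/3 - 1*(-5))) = -2 + (77 + (-5/3 + 5)) = -2 + (77 + 10/3) = -2 + 241/3 = 235/3 ≈ 78.333)
-14*m = -14*235/3 = -3290/3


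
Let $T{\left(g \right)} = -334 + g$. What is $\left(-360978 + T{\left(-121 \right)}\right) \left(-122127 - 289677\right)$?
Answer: $148839555132$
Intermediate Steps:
$\left(-360978 + T{\left(-121 \right)}\right) \left(-122127 - 289677\right) = \left(-360978 - 455\right) \left(-122127 - 289677\right) = \left(-360978 - 455\right) \left(-411804\right) = \left(-361433\right) \left(-411804\right) = 148839555132$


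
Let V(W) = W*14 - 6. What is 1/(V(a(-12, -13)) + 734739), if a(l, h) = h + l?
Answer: 1/734383 ≈ 1.3617e-6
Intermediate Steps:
V(W) = -6 + 14*W (V(W) = 14*W - 6 = -6 + 14*W)
1/(V(a(-12, -13)) + 734739) = 1/((-6 + 14*(-13 - 12)) + 734739) = 1/((-6 + 14*(-25)) + 734739) = 1/((-6 - 350) + 734739) = 1/(-356 + 734739) = 1/734383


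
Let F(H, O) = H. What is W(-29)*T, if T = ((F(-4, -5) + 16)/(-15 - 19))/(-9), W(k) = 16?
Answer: 32/51 ≈ 0.62745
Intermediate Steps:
T = 2/51 (T = ((-4 + 16)/(-15 - 19))/(-9) = (12/(-34))*(-1/9) = (12*(-1/34))*(-1/9) = -6/17*(-1/9) = 2/51 ≈ 0.039216)
W(-29)*T = 16*(2/51) = 32/51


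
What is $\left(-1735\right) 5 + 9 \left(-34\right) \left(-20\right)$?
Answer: $-2555$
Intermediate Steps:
$\left(-1735\right) 5 + 9 \left(-34\right) \left(-20\right) = -8675 - -6120 = -8675 + 6120 = -2555$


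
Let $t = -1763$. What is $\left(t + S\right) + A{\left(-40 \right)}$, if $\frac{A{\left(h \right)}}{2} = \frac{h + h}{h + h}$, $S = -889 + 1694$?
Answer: $-956$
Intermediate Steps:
$S = 805$
$A{\left(h \right)} = 2$ ($A{\left(h \right)} = 2 \frac{h + h}{h + h} = 2 \frac{2 h}{2 h} = 2 \cdot 2 h \frac{1}{2 h} = 2 \cdot 1 = 2$)
$\left(t + S\right) + A{\left(-40 \right)} = \left(-1763 + 805\right) + 2 = -958 + 2 = -956$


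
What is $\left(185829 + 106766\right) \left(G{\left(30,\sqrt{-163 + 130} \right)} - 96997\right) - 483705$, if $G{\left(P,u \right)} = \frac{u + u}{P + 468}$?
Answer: $-28381320920 + \frac{292595 i \sqrt{33}}{249} \approx -2.8381 \cdot 10^{10} + 6750.3 i$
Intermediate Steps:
$G{\left(P,u \right)} = \frac{2 u}{468 + P}$
$\left(185829 + 106766\right) \left(G{\left(30,\sqrt{-163 + 130} \right)} - 96997\right) - 483705 = \left(185829 + 106766\right) \left(\frac{2 \sqrt{-163 + 130}}{468 + 30} - 96997\right) - 483705 = 292595 \left(\frac{2 \sqrt{-33}}{498} - 96997\right) - 483705 = 292595 \left(2 i \sqrt{33} \cdot \frac{1}{498} - 96997\right) - 483705 = 292595 \left(\frac{i \sqrt{33}}{249} - 96997\right) - 483705 = 292595 \left(-96997 + \frac{i \sqrt{33}}{249}\right) - 483705 = \left(-28380837215 + \frac{292595 i \sqrt{33}}{249}\right) - 483705 = -28381320920 + \frac{292595 i \sqrt{33}}{249}$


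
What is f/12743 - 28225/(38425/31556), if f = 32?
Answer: -453991294748/19585991 ≈ -23179.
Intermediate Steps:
f/12743 - 28225/(38425/31556) = 32/12743 - 28225/(38425/31556) = 32*(1/12743) - 28225/(38425*(1/31556)) = 32/12743 - 28225/38425/31556 = 32/12743 - 28225*31556/38425 = 32/12743 - 35626724/1537 = -453991294748/19585991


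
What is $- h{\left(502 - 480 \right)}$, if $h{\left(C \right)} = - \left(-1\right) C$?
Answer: $-22$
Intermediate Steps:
$h{\left(C \right)} = C$
$- h{\left(502 - 480 \right)} = - (502 - 480) = \left(-1\right) 22 = -22$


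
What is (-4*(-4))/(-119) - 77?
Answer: -9179/119 ≈ -77.134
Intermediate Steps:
(-4*(-4))/(-119) - 77 = -1/119*16 - 77 = -16/119 - 77 = -9179/119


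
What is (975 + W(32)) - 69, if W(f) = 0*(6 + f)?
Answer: 906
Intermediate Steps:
W(f) = 0
(975 + W(32)) - 69 = (975 + 0) - 69 = 975 - 69 = 906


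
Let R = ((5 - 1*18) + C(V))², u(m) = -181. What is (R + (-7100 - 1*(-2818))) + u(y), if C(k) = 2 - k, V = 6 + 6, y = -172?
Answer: -3934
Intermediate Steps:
V = 12
R = 529 (R = ((5 - 1*18) + (2 - 1*12))² = ((5 - 18) + (2 - 12))² = (-13 - 10)² = (-23)² = 529)
(R + (-7100 - 1*(-2818))) + u(y) = (529 + (-7100 - 1*(-2818))) - 181 = (529 + (-7100 + 2818)) - 181 = (529 - 4282) - 181 = -3753 - 181 = -3934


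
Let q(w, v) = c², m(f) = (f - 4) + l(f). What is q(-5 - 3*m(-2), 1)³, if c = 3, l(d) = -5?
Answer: 729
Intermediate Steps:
m(f) = -9 + f (m(f) = (f - 4) - 5 = (-4 + f) - 5 = -9 + f)
q(w, v) = 9 (q(w, v) = 3² = 9)
q(-5 - 3*m(-2), 1)³ = 9³ = 729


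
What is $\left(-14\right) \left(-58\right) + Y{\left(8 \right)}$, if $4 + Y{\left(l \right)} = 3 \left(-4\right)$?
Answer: $796$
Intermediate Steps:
$Y{\left(l \right)} = -16$ ($Y{\left(l \right)} = -4 + 3 \left(-4\right) = -4 - 12 = -16$)
$\left(-14\right) \left(-58\right) + Y{\left(8 \right)} = \left(-14\right) \left(-58\right) - 16 = 812 - 16 = 796$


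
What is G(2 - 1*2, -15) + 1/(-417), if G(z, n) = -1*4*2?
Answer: -3337/417 ≈ -8.0024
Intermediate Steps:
G(z, n) = -8 (G(z, n) = -4*2 = -8)
G(2 - 1*2, -15) + 1/(-417) = -8 + 1/(-417) = -8 - 1/417 = -3337/417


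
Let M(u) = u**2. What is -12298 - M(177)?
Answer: -43627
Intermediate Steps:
-12298 - M(177) = -12298 - 1*177**2 = -12298 - 1*31329 = -12298 - 31329 = -43627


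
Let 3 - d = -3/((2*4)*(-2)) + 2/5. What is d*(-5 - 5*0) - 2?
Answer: -225/16 ≈ -14.063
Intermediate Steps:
d = 193/80 (d = 3 - (-3/((2*4)*(-2)) + 2/5) = 3 - (-3/(8*(-2)) + 2*(⅕)) = 3 - (-3/(-16) + ⅖) = 3 - (-3*(-1/16) + ⅖) = 3 - (3/16 + ⅖) = 3 - 1*47/80 = 3 - 47/80 = 193/80 ≈ 2.4125)
d*(-5 - 5*0) - 2 = 193*(-5 - 5*0)/80 - 2 = 193*(-5 + 0)/80 - 2 = (193/80)*(-5) - 2 = -193/16 - 2 = -225/16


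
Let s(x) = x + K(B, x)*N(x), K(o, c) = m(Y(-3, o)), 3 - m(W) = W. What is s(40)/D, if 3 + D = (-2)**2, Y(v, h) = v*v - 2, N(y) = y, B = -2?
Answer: -120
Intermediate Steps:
Y(v, h) = -2 + v**2 (Y(v, h) = v**2 - 2 = -2 + v**2)
m(W) = 3 - W
K(o, c) = -4 (K(o, c) = 3 - (-2 + (-3)**2) = 3 - (-2 + 9) = 3 - 1*7 = 3 - 7 = -4)
D = 1 (D = -3 + (-2)**2 = -3 + 4 = 1)
s(x) = -3*x (s(x) = x - 4*x = -3*x)
s(40)/D = -3*40/1 = -120*1 = -120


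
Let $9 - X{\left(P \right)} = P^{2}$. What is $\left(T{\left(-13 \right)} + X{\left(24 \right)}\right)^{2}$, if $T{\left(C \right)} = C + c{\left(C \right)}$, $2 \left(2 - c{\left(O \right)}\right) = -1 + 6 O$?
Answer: $\frac{1159929}{4} \approx 2.8998 \cdot 10^{5}$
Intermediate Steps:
$X{\left(P \right)} = 9 - P^{2}$
$c{\left(O \right)} = \frac{5}{2} - 3 O$ ($c{\left(O \right)} = 2 - \frac{-1 + 6 O}{2} = 2 - \left(- \frac{1}{2} + 3 O\right) = \frac{5}{2} - 3 O$)
$T{\left(C \right)} = \frac{5}{2} - 2 C$ ($T{\left(C \right)} = C - \left(- \frac{5}{2} + 3 C\right) = \frac{5}{2} - 2 C$)
$\left(T{\left(-13 \right)} + X{\left(24 \right)}\right)^{2} = \left(\left(\frac{5}{2} - -26\right) + \left(9 - 24^{2}\right)\right)^{2} = \left(\left(\frac{5}{2} + 26\right) + \left(9 - 576\right)\right)^{2} = \left(\frac{57}{2} + \left(9 - 576\right)\right)^{2} = \left(\frac{57}{2} - 567\right)^{2} = \left(- \frac{1077}{2}\right)^{2} = \frac{1159929}{4}$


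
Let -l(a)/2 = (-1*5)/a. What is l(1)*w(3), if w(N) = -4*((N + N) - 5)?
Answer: -40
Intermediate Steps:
w(N) = 20 - 8*N (w(N) = -4*(2*N - 5) = -4*(-5 + 2*N) = 20 - 8*N)
l(a) = 10/a (l(a) = -2*(-1*5)/a = -(-10)/a = 10/a)
l(1)*w(3) = (10/1)*(20 - 8*3) = (10*1)*(20 - 24) = 10*(-4) = -40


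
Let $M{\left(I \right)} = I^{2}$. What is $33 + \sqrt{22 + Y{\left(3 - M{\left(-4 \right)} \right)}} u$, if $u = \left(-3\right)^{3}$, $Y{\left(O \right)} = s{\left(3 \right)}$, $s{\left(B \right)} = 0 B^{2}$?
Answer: $33 - 27 \sqrt{22} \approx -93.641$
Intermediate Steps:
$s{\left(B \right)} = 0$
$Y{\left(O \right)} = 0$
$u = -27$
$33 + \sqrt{22 + Y{\left(3 - M{\left(-4 \right)} \right)}} u = 33 + \sqrt{22 + 0} \left(-27\right) = 33 + \sqrt{22} \left(-27\right) = 33 - 27 \sqrt{22}$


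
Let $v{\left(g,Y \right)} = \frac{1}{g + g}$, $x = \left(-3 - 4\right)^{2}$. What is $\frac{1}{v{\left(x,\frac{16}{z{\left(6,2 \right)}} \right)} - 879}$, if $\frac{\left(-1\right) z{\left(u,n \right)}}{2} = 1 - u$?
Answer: $- \frac{98}{86141} \approx -0.0011377$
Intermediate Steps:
$z{\left(u,n \right)} = -2 + 2 u$ ($z{\left(u,n \right)} = - 2 \left(1 - u\right) = -2 + 2 u$)
$x = 49$ ($x = \left(-7\right)^{2} = 49$)
$v{\left(g,Y \right)} = \frac{1}{2 g}$
$\frac{1}{v{\left(x,\frac{16}{z{\left(6,2 \right)}} \right)} - 879} = \frac{1}{\frac{1}{2 \cdot 49} - 879} = \frac{1}{\frac{1}{2} \cdot \frac{1}{49} - 879} = \frac{1}{\frac{1}{98} - 879} = \frac{1}{- \frac{86141}{98}} = - \frac{98}{86141}$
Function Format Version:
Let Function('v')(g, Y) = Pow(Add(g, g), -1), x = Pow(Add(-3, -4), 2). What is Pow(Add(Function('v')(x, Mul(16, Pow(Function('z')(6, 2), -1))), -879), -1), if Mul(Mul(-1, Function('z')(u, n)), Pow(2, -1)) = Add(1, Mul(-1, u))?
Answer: Rational(-98, 86141) ≈ -0.0011377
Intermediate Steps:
Function('z')(u, n) = Add(-2, Mul(2, u)) (Function('z')(u, n) = Mul(-2, Add(1, Mul(-1, u))) = Add(-2, Mul(2, u)))
x = 49 (x = Pow(-7, 2) = 49)
Function('v')(g, Y) = Mul(Rational(1, 2), Pow(g, -1)) (Function('v')(g, Y) = Pow(Mul(2, g), -1) = Mul(Rational(1, 2), Pow(g, -1)))
Pow(Add(Function('v')(x, Mul(16, Pow(Function('z')(6, 2), -1))), -879), -1) = Pow(Add(Mul(Rational(1, 2), Pow(49, -1)), -879), -1) = Pow(Add(Mul(Rational(1, 2), Rational(1, 49)), -879), -1) = Pow(Add(Rational(1, 98), -879), -1) = Pow(Rational(-86141, 98), -1) = Rational(-98, 86141)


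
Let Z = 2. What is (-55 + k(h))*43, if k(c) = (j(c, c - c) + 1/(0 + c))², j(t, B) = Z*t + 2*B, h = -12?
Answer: 3250843/144 ≈ 22575.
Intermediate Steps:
j(t, B) = 2*B + 2*t (j(t, B) = 2*t + 2*B = 2*B + 2*t)
k(c) = (1/c + 2*c)² (k(c) = ((2*(c - c) + 2*c) + 1/(0 + c))² = ((2*0 + 2*c) + 1/c)² = ((0 + 2*c) + 1/c)² = (2*c + 1/c)² = (1/c + 2*c)²)
(-55 + k(h))*43 = (-55 + (1 + 2*(-12)²)²/(-12)²)*43 = (-55 + (1 + 2*144)²/144)*43 = (-55 + (1 + 288)²/144)*43 = (-55 + (1/144)*289²)*43 = (-55 + (1/144)*83521)*43 = (-55 + 83521/144)*43 = (75601/144)*43 = 3250843/144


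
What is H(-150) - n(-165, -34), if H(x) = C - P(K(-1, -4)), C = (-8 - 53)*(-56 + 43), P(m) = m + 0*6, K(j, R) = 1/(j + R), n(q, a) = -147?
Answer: 4701/5 ≈ 940.20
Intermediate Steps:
K(j, R) = 1/(R + j)
P(m) = m (P(m) = m + 0 = m)
C = 793 (C = -61*(-13) = 793)
H(x) = 3966/5 (H(x) = 793 - 1/(-4 - 1) = 793 - 1/(-5) = 793 - 1*(-1/5) = 793 + 1/5 = 3966/5)
H(-150) - n(-165, -34) = 3966/5 - 1*(-147) = 3966/5 + 147 = 4701/5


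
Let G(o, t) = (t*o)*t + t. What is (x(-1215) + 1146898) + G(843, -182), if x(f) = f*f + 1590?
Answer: 30548063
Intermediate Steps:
x(f) = 1590 + f² (x(f) = f² + 1590 = 1590 + f²)
G(o, t) = t + o*t² (G(o, t) = (o*t)*t + t = o*t² + t = t + o*t²)
(x(-1215) + 1146898) + G(843, -182) = ((1590 + (-1215)²) + 1146898) - 182*(1 + 843*(-182)) = ((1590 + 1476225) + 1146898) - 182*(1 - 153426) = (1477815 + 1146898) - 182*(-153425) = 2624713 + 27923350 = 30548063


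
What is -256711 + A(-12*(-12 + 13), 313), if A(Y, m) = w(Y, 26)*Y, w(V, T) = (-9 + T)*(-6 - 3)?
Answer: -254875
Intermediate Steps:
w(V, T) = 81 - 9*T (w(V, T) = (-9 + T)*(-9) = 81 - 9*T)
A(Y, m) = -153*Y (A(Y, m) = (81 - 9*26)*Y = (81 - 234)*Y = -153*Y)
-256711 + A(-12*(-12 + 13), 313) = -256711 - (-1836)*(-12 + 13) = -256711 - (-1836) = -256711 - 153*(-12) = -256711 + 1836 = -254875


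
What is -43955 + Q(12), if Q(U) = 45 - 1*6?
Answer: -43916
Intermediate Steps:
Q(U) = 39 (Q(U) = 45 - 6 = 39)
-43955 + Q(12) = -43955 + 39 = -43916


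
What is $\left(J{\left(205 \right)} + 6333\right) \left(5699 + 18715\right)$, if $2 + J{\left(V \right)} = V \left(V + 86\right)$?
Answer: $1610982204$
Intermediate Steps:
$J{\left(V \right)} = -2 + V \left(86 + V\right)$ ($J{\left(V \right)} = -2 + V \left(V + 86\right) = -2 + V \left(86 + V\right)$)
$\left(J{\left(205 \right)} + 6333\right) \left(5699 + 18715\right) = \left(\left(-2 + 205^{2} + 86 \cdot 205\right) + 6333\right) \left(5699 + 18715\right) = \left(\left(-2 + 42025 + 17630\right) + 6333\right) 24414 = \left(59653 + 6333\right) 24414 = 65986 \cdot 24414 = 1610982204$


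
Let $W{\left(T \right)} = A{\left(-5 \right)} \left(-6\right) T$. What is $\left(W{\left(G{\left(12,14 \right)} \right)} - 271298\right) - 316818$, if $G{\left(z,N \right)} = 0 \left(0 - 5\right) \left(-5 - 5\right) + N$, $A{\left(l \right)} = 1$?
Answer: $-588200$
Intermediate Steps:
$G{\left(z,N \right)} = N$ ($G{\left(z,N \right)} = 0 \left(\left(-5\right) \left(-10\right)\right) + N = 0 \cdot 50 + N = 0 + N = N$)
$W{\left(T \right)} = - 6 T$ ($W{\left(T \right)} = 1 \left(-6\right) T = - 6 T$)
$\left(W{\left(G{\left(12,14 \right)} \right)} - 271298\right) - 316818 = \left(\left(-6\right) 14 - 271298\right) - 316818 = \left(-84 - 271298\right) - 316818 = -271382 - 316818 = -588200$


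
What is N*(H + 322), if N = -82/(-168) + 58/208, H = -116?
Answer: 172525/1092 ≈ 157.99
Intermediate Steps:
N = 1675/2184 (N = -82*(-1/168) + 58*(1/208) = 41/84 + 29/104 = 1675/2184 ≈ 0.76694)
N*(H + 322) = 1675*(-116 + 322)/2184 = (1675/2184)*206 = 172525/1092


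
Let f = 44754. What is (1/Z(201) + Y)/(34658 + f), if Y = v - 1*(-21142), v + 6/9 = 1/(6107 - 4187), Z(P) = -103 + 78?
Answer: 202956421/762355200 ≈ 0.26622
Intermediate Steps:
Z(P) = -25
v = -1279/1920 (v = -⅔ + 1/(6107 - 4187) = -⅔ + 1/1920 = -1279/1920 ≈ -0.66615)
Y = 40591361/1920 (Y = -1279/1920 - 1*(-21142) = -1279/1920 + 21142 = 40591361/1920 ≈ 21141.)
(1/Z(201) + Y)/(34658 + f) = (1/(-25) + 40591361/1920)/(34658 + 44754) = (-1/25 + 40591361/1920)/79412 = (202956421/9600)*(1/79412) = 202956421/762355200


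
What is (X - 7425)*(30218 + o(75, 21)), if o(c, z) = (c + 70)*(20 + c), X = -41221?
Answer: -2140083478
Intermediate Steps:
o(c, z) = (20 + c)*(70 + c) (o(c, z) = (70 + c)*(20 + c) = (20 + c)*(70 + c))
(X - 7425)*(30218 + o(75, 21)) = (-41221 - 7425)*(30218 + (1400 + 75**2 + 90*75)) = -48646*(30218 + (1400 + 5625 + 6750)) = -48646*(30218 + 13775) = -48646*43993 = -2140083478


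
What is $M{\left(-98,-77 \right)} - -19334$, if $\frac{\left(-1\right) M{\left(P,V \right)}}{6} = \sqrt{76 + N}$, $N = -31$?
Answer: $19334 - 18 \sqrt{5} \approx 19294.0$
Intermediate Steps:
$M{\left(P,V \right)} = - 18 \sqrt{5}$ ($M{\left(P,V \right)} = - 6 \sqrt{76 - 31} = - 6 \sqrt{45} = - 6 \cdot 3 \sqrt{5} = - 18 \sqrt{5}$)
$M{\left(-98,-77 \right)} - -19334 = - 18 \sqrt{5} - -19334 = - 18 \sqrt{5} + 19334 = 19334 - 18 \sqrt{5}$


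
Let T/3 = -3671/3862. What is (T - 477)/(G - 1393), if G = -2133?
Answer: 1853187/13617412 ≈ 0.13609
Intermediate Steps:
T = -11013/3862 (T = 3*(-3671/3862) = -11013/3862 ≈ -2.8516)
(T - 477)/(G - 1393) = (-11013/3862 - 477)/(-2133 - 1393) = -1853187/3862/(-3526) = -1853187/3862*(-1/3526) = 1853187/13617412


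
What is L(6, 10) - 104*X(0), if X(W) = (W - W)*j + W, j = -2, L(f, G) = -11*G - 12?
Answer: -122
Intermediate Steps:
L(f, G) = -12 - 11*G
X(W) = W (X(W) = (W - W)*(-2) + W = 0*(-2) + W = 0 + W = W)
L(6, 10) - 104*X(0) = (-12 - 11*10) - 104*0 = (-12 - 110) + 0 = -122 + 0 = -122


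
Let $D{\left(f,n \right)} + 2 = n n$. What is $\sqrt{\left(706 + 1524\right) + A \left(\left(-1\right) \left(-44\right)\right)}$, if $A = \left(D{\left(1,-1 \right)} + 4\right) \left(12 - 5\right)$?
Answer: $\sqrt{3154} \approx 56.16$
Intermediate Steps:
$D{\left(f,n \right)} = -2 + n^{2}$ ($D{\left(f,n \right)} = -2 + n n = -2 + n^{2}$)
$A = 21$ ($A = \left(\left(-2 + \left(-1\right)^{2}\right) + 4\right) \left(12 - 5\right) = \left(\left(-2 + 1\right) + 4\right) 7 = \left(-1 + 4\right) 7 = 3 \cdot 7 = 21$)
$\sqrt{\left(706 + 1524\right) + A \left(\left(-1\right) \left(-44\right)\right)} = \sqrt{\left(706 + 1524\right) + 21 \left(\left(-1\right) \left(-44\right)\right)} = \sqrt{2230 + 21 \cdot 44} = \sqrt{2230 + 924} = \sqrt{3154}$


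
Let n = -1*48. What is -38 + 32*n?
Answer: -1574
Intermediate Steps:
n = -48
-38 + 32*n = -38 + 32*(-48) = -38 - 1536 = -1574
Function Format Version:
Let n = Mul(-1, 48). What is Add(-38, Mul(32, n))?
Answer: -1574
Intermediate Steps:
n = -48
Add(-38, Mul(32, n)) = Add(-38, Mul(32, -48)) = Add(-38, -1536) = -1574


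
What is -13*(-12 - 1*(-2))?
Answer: 130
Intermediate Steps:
-13*(-12 - 1*(-2)) = -13*(-12 + 2) = -13*(-10) = 130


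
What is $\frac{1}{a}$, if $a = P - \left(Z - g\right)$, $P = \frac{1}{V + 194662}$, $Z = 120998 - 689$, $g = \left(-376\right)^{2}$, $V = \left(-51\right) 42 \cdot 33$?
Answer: $\frac{123976}{2611802393} \approx 4.7468 \cdot 10^{-5}$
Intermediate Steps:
$V = -70686$ ($V = \left(-2142\right) 33 = -70686$)
$g = 141376$
$Z = 120309$
$P = \frac{1}{123976}$ ($P = \frac{1}{-70686 + 194662} = \frac{1}{123976} \approx 8.0661 \cdot 10^{-6}$)
$a = \frac{2611802393}{123976}$ ($a = \frac{1}{123976} + \left(141376 - 120309\right) = \frac{1}{123976} + 21067 = \frac{2611802393}{123976} \approx 21067.0$)
$\frac{1}{a} = \frac{1}{\frac{2611802393}{123976}} = \frac{123976}{2611802393}$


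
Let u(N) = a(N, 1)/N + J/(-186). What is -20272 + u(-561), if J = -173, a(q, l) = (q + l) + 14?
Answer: -705034501/34782 ≈ -20270.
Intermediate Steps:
a(q, l) = 14 + l + q (a(q, l) = (l + q) + 14 = 14 + l + q)
u(N) = 173/186 + (15 + N)/N (u(N) = (14 + 1 + N)/N - 173/(-186) = (15 + N)/N - 173*(-1/186) = (15 + N)/N + 173/186 = 173/186 + (15 + N)/N)
-20272 + u(-561) = -20272 + (359/186 + 15/(-561)) = -20272 + (359/186 + 15*(-1/561)) = -20272 + (359/186 - 5/187) = -20272 + 66203/34782 = -705034501/34782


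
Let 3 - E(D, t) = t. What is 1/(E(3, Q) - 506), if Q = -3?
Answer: -1/500 ≈ -0.0020000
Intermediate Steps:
E(D, t) = 3 - t
1/(E(3, Q) - 506) = 1/((3 - 1*(-3)) - 506) = 1/((3 + 3) - 506) = 1/(6 - 506) = 1/(-500) = -1/500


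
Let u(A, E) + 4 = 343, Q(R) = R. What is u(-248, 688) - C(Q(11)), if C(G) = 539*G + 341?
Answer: -5931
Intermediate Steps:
u(A, E) = 339 (u(A, E) = -4 + 343 = 339)
C(G) = 341 + 539*G
u(-248, 688) - C(Q(11)) = 339 - (341 + 539*11) = 339 - (341 + 5929) = 339 - 1*6270 = 339 - 6270 = -5931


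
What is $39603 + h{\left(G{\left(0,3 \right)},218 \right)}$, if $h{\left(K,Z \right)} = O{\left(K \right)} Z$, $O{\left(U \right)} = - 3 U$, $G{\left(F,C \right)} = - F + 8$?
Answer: $34371$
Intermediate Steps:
$G{\left(F,C \right)} = 8 - F$
$h{\left(K,Z \right)} = - 3 K Z$
$39603 + h{\left(G{\left(0,3 \right)},218 \right)} = 39603 - 3 \left(8 - 0\right) 218 = 39603 - 3 \left(8 + 0\right) 218 = 39603 - 24 \cdot 218 = 39603 - 5232 = 34371$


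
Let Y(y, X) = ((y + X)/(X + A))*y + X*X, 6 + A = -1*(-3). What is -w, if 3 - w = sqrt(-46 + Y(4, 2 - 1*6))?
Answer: -3 + I*sqrt(30) ≈ -3.0 + 5.4772*I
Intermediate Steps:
A = -3 (A = -6 - 1*(-3) = -6 + 3 = -3)
Y(y, X) = X**2 + y*(X + y)/(-3 + X) (Y(y, X) = ((y + X)/(X - 3))*y + X*X = ((X + y)/(-3 + X))*y + X**2 = y*(X + y)/(-3 + X) + X**2 = X**2 + y*(X + y)/(-3 + X))
w = 3 - I*sqrt(30) (w = 3 - sqrt(-46 + ((2 - 1*6)**3 + 4**2 - 3*(2 - 1*6)**2 + (2 - 1*6)*4)/(-3 + (2 - 1*6))) = 3 - sqrt(-46 + ((2 - 6)**3 + 16 - 3*(2 - 6)**2 + (2 - 6)*4)/(-3 + (2 - 6))) = 3 - sqrt(-46 + ((-4)**3 + 16 - 3*(-4)**2 - 4*4)/(-3 - 4)) = 3 - sqrt(-46 + (-64 + 16 - 3*16 - 16)/(-7)) = 3 - sqrt(-46 - (-64 + 16 - 48 - 16)/7) = 3 - sqrt(-46 - 1/7*(-112)) = 3 - sqrt(-46 + 16) = 3 - sqrt(-30) = 3 - I*sqrt(30) ≈ 3.0 - 5.4772*I)
-w = -(3 - I*sqrt(30)) = -3 + I*sqrt(30)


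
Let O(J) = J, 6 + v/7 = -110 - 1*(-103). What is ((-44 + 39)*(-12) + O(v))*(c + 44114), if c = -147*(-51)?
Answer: -1599941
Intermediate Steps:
v = -91 (v = -42 + 7*(-110 - 1*(-103)) = -42 + 7*(-110 + 103) = -42 + 7*(-7) = -42 - 49 = -91)
c = 7497
((-44 + 39)*(-12) + O(v))*(c + 44114) = ((-44 + 39)*(-12) - 91)*(7497 + 44114) = (-5*(-12) - 91)*51611 = (60 - 91)*51611 = -31*51611 = -1599941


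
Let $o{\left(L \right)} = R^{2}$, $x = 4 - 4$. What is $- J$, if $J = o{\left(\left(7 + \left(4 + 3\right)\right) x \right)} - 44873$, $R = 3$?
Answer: $44864$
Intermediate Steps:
$x = 0$ ($x = 4 - 4 = 0$)
$o{\left(L \right)} = 9$ ($o{\left(L \right)} = 3^{2} = 9$)
$J = -44864$ ($J = 9 - 44873 = -44864$)
$- J = \left(-1\right) \left(-44864\right) = 44864$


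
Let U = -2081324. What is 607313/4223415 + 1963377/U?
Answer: -1004020107149/1255756428780 ≈ -0.79953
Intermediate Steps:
607313/4223415 + 1963377/U = 607313/4223415 + 1963377/(-2081324) = 607313*(1/4223415) + 1963377*(-1/2081324) = 86759/603345 - 1963377/2081324 = -1004020107149/1255756428780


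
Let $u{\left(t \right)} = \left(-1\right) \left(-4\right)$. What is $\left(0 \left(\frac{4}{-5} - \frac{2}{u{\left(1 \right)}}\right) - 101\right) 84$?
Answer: $-8484$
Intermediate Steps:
$u{\left(t \right)} = 4$
$\left(0 \left(\frac{4}{-5} - \frac{2}{u{\left(1 \right)}}\right) - 101\right) 84 = \left(0 \left(\frac{4}{-5} - \frac{2}{4}\right) - 101\right) 84 = \left(0 \left(4 \left(- \frac{1}{5}\right) - \frac{1}{2}\right) - 101\right) 84 = \left(0 \left(- \frac{4}{5} - \frac{1}{2}\right) - 101\right) 84 = \left(0 \left(- \frac{13}{10}\right) - 101\right) 84 = \left(0 - 101\right) 84 = \left(-101\right) 84 = -8484$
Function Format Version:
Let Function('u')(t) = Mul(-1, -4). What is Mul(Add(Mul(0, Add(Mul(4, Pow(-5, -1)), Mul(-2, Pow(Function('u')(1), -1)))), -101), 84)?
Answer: -8484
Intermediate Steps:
Function('u')(t) = 4
Mul(Add(Mul(0, Add(Mul(4, Pow(-5, -1)), Mul(-2, Pow(Function('u')(1), -1)))), -101), 84) = Mul(Add(Mul(0, Add(Mul(4, Pow(-5, -1)), Mul(-2, Pow(4, -1)))), -101), 84) = Mul(Add(Mul(0, Add(Mul(4, Rational(-1, 5)), Mul(-2, Rational(1, 4)))), -101), 84) = Mul(Add(Mul(0, Add(Rational(-4, 5), Rational(-1, 2))), -101), 84) = Mul(Add(Mul(0, Rational(-13, 10)), -101), 84) = Mul(Add(0, -101), 84) = Mul(-101, 84) = -8484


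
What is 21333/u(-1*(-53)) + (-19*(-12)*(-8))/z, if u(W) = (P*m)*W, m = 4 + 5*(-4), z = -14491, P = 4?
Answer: -302949495/49153472 ≈ -6.1633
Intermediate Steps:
m = -16 (m = 4 - 20 = -16)
u(W) = -64*W (u(W) = (4*(-16))*W = -64*W)
21333/u(-1*(-53)) + (-19*(-12)*(-8))/z = 21333/((-(-64)*(-53))) + (-19*(-12)*(-8))/(-14491) = 21333/((-64*53)) + (228*(-8))*(-1/14491) = 21333/(-3392) - 1824*(-1/14491) = 21333*(-1/3392) + 1824/14491 = -21333/3392 + 1824/14491 = -302949495/49153472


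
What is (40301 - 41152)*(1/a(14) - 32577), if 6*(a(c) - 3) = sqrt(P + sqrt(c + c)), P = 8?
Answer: 27723027 - 851/(3 + sqrt(8 + 2*sqrt(7))/6) ≈ 2.7723e+7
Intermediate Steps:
a(c) = 3 + sqrt(8 + sqrt(2)*sqrt(c))/6 (a(c) = 3 + sqrt(8 + sqrt(c + c))/6 = 3 + sqrt(8 + sqrt(2*c))/6 = 3 + sqrt(8 + sqrt(2)*sqrt(c))/6)
(40301 - 41152)*(1/a(14) - 32577) = (40301 - 41152)*(1/(3 + sqrt(8 + sqrt(2)*sqrt(14))/6) - 32577) = -851*(1/(3 + sqrt(8 + 2*sqrt(7))/6) - 32577) = -851*(-32577 + 1/(3 + sqrt(8 + 2*sqrt(7))/6)) = 27723027 - 851/(3 + sqrt(8 + 2*sqrt(7))/6)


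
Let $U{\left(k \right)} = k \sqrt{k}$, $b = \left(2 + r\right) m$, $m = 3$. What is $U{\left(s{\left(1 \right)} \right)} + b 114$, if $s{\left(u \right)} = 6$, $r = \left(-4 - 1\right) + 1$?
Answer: $-684 + 6 \sqrt{6} \approx -669.3$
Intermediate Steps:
$r = -4$ ($r = -5 + 1 = -4$)
$b = -6$ ($b = \left(2 - 4\right) 3 = \left(-2\right) 3 = -6$)
$U{\left(k \right)} = k^{\frac{3}{2}}$
$U{\left(s{\left(1 \right)} \right)} + b 114 = 6^{\frac{3}{2}} - 684 = 6 \sqrt{6} - 684 = -684 + 6 \sqrt{6}$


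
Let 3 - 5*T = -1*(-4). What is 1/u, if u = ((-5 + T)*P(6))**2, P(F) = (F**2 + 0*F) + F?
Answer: 25/1192464 ≈ 2.0965e-5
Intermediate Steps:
P(F) = F + F**2 (P(F) = (F**2 + 0) + F = F**2 + F = F + F**2)
T = -1/5 (T = 3/5 - (-1)*(-4)/5 = 3/5 - 1/5*4 = 3/5 - 4/5 = -1/5 ≈ -0.20000)
u = 1192464/25 (u = ((-5 - 1/5)*(6*(1 + 6)))**2 = (-156*7/5)**2 = (-26/5*42)**2 = (-1092/5)**2 = 1192464/25 ≈ 47699.)
1/u = 1/(1192464/25) = 25/1192464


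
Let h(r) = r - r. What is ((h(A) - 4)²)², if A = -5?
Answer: 256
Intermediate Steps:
h(r) = 0
((h(A) - 4)²)² = ((0 - 4)²)² = ((-4)²)² = 16² = 256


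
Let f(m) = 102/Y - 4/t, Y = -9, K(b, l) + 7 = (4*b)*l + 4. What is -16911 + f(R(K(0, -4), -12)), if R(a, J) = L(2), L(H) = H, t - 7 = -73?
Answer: -186145/11 ≈ -16922.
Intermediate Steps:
t = -66 (t = 7 - 73 = -66)
K(b, l) = -3 + 4*b*l (K(b, l) = -7 + ((4*b)*l + 4) = -7 + (4*b*l + 4) = -7 + (4 + 4*b*l) = -3 + 4*b*l)
R(a, J) = 2
f(m) = -124/11 (f(m) = 102/(-9) - 4/(-66) = 102*(-⅑) - 4*(-1/66) = -34/3 + 2/33 = -124/11)
-16911 + f(R(K(0, -4), -12)) = -16911 - 124/11 = -186145/11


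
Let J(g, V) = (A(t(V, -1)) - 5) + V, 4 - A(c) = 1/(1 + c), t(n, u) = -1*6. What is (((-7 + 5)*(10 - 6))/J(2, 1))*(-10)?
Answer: 400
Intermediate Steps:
t(n, u) = -6
A(c) = 4 - 1/(1 + c)
J(g, V) = -⅘ + V (J(g, V) = ((3 + 4*(-6))/(1 - 6) - 5) + V = ((3 - 24)/(-5) - 5) + V = (-⅕*(-21) - 5) + V = (21/5 - 5) + V = -⅘ + V)
(((-7 + 5)*(10 - 6))/J(2, 1))*(-10) = (((-7 + 5)*(10 - 6))/(-⅘ + 1))*(-10) = ((-2*4)/(⅕))*(-10) = -8*5*(-10) = -40*(-10) = 400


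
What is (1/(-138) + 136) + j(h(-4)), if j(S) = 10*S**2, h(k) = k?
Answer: 40847/138 ≈ 295.99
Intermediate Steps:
(1/(-138) + 136) + j(h(-4)) = (1/(-138) + 136) + 10*(-4)**2 = (-1/138 + 136) + 10*16 = 18767/138 + 160 = 40847/138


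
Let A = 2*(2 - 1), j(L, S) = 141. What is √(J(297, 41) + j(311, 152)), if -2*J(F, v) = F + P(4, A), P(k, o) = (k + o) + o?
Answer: I*√46/2 ≈ 3.3912*I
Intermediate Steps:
A = 2 (A = 2*1 = 2)
P(k, o) = k + 2*o
J(F, v) = -4 - F/2 (J(F, v) = -(F + (4 + 2*2))/2 = -(F + (4 + 4))/2 = -(F + 8)/2 = -(8 + F)/2 = -4 - F/2)
√(J(297, 41) + j(311, 152)) = √((-4 - ½*297) + 141) = √((-4 - 297/2) + 141) = √(-305/2 + 141) = √(-23/2) = I*√46/2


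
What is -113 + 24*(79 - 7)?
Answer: 1615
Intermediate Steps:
-113 + 24*(79 - 7) = -113 + 24*72 = -113 + 1728 = 1615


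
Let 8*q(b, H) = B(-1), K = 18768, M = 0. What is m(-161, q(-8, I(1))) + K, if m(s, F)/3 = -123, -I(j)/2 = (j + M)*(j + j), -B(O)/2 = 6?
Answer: 18399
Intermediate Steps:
B(O) = -12 (B(O) = -2*6 = -12)
I(j) = -4*j**2 (I(j) = -2*(j + 0)*(j + j) = -2*j*2*j = -4*j**2)
q(b, H) = -3/2 (q(b, H) = (1/8)*(-12) = -3/2)
m(s, F) = -369 (m(s, F) = 3*(-123) = -369)
m(-161, q(-8, I(1))) + K = -369 + 18768 = 18399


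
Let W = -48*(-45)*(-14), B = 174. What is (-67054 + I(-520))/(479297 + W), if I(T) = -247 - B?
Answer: -67475/449057 ≈ -0.15026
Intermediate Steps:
W = -30240 (W = 2160*(-14) = -30240)
I(T) = -421 (I(T) = -247 - 1*174 = -247 - 174 = -421)
(-67054 + I(-520))/(479297 + W) = (-67054 - 421)/(479297 - 30240) = -67475/449057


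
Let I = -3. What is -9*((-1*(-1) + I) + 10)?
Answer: -72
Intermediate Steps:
-9*((-1*(-1) + I) + 10) = -9*((-1*(-1) - 3) + 10) = -9*((1 - 3) + 10) = -9*(-2 + 10) = -9*8 = -72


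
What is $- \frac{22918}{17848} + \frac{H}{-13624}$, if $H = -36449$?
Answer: $\frac{42288365}{30395144} \approx 1.3913$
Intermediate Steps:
$- \frac{22918}{17848} + \frac{H}{-13624} = - \frac{22918}{17848} - \frac{36449}{-13624} = \left(-22918\right) \frac{1}{17848} - - \frac{36449}{13624} = - \frac{11459}{8924} + \frac{36449}{13624} = \frac{42288365}{30395144}$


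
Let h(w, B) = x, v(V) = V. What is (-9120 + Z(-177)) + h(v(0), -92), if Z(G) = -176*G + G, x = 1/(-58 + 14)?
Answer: 961619/44 ≈ 21855.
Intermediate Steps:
x = -1/44 (x = 1/(-44) = -1/44 ≈ -0.022727)
Z(G) = -175*G
h(w, B) = -1/44
(-9120 + Z(-177)) + h(v(0), -92) = (-9120 - 175*(-177)) - 1/44 = (-9120 + 30975) - 1/44 = 21855 - 1/44 = 961619/44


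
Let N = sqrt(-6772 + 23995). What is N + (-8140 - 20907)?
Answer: -29047 + sqrt(17223) ≈ -28916.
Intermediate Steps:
N = sqrt(17223) ≈ 131.24
N + (-8140 - 20907) = sqrt(17223) + (-8140 - 20907) = sqrt(17223) - 29047 = -29047 + sqrt(17223)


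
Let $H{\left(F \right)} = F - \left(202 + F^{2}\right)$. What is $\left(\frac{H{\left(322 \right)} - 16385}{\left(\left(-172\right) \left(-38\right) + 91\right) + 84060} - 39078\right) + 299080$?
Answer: $\frac{7859560475}{30229} \approx 2.6 \cdot 10^{5}$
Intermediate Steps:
$H{\left(F \right)} = -202 + F - F^{2}$
$\left(\frac{H{\left(322 \right)} - 16385}{\left(\left(-172\right) \left(-38\right) + 91\right) + 84060} - 39078\right) + 299080 = \left(\frac{\left(-202 + 322 - 322^{2}\right) - 16385}{\left(\left(-172\right) \left(-38\right) + 91\right) + 84060} - 39078\right) + 299080 = \left(\frac{\left(-202 + 322 - 103684\right) - 16385}{\left(6536 + 91\right) + 84060} - 39078\right) + 299080 = \left(\frac{\left(-202 + 322 - 103684\right) - 16385}{6627 + 84060} - 39078\right) + 299080 = \left(\frac{-103564 - 16385}{90687} - 39078\right) + 299080 = \left(\left(-119949\right) \frac{1}{90687} - 39078\right) + 299080 = \left(- \frac{39983}{30229} - 39078\right) + 299080 = - \frac{1181328845}{30229} + 299080 = \frac{7859560475}{30229}$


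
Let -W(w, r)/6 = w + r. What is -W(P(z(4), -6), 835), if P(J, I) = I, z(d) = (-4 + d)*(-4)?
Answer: 4974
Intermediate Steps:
z(d) = 16 - 4*d
W(w, r) = -6*r - 6*w (W(w, r) = -6*(w + r) = -6*(r + w) = -6*r - 6*w)
-W(P(z(4), -6), 835) = -(-6*835 - 6*(-6)) = -(-5010 + 36) = -1*(-4974) = 4974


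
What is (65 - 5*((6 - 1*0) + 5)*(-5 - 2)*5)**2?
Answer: 3960100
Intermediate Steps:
(65 - 5*((6 - 1*0) + 5)*(-5 - 2)*5)**2 = (65 - 5*((6 + 0) + 5)*(-7)*5)**2 = (65 - 5*(6 + 5)*(-7)*5)**2 = (65 - 55*(-7)*5)**2 = (65 - 5*(-77)*5)**2 = (65 + 385*5)**2 = (65 + 1925)**2 = 1990**2 = 3960100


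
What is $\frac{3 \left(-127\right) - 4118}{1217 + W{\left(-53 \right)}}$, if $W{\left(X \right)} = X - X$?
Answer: $- \frac{4499}{1217} \approx -3.6968$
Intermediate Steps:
$W{\left(X \right)} = 0$
$\frac{3 \left(-127\right) - 4118}{1217 + W{\left(-53 \right)}} = \frac{3 \left(-127\right) - 4118}{1217 + 0} = \frac{-381 - 4118}{1217} = \left(-4499\right) \frac{1}{1217} = - \frac{4499}{1217}$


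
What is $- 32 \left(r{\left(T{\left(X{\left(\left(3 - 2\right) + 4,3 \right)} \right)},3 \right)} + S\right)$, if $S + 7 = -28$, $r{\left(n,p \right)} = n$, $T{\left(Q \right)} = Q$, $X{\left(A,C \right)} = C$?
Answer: $1024$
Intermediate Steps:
$S = -35$ ($S = -7 - 28 = -35$)
$- 32 \left(r{\left(T{\left(X{\left(\left(3 - 2\right) + 4,3 \right)} \right)},3 \right)} + S\right) = - 32 \left(3 - 35\right) = \left(-32\right) \left(-32\right) = 1024$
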